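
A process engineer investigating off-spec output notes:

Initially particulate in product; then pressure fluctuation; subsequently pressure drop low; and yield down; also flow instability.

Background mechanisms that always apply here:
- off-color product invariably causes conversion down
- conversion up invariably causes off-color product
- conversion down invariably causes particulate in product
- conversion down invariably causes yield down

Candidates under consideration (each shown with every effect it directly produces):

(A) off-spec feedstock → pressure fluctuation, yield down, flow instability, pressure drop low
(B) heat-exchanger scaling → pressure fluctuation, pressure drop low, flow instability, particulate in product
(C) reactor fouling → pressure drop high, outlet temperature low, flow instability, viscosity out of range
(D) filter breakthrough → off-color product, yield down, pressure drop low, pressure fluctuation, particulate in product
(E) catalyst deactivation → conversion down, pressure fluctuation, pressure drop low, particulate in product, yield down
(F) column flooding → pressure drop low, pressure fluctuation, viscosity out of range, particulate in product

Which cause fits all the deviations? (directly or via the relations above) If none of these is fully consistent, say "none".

For each candidate, compare predicted effects to what was observed:
(A) off-spec feedstock — does not account for particulate in product
(B) heat-exchanger scaling — particulate in product +; pressure fluctuation +; pressure drop low +; yield down -; flow instability +
(C) reactor fouling — fails on particulate in product, pressure fluctuation, pressure drop low, yield down (predicts pressure drop high, not pressure drop low)
(D) filter breakthrough — particulate in product +; pressure fluctuation +; pressure drop low +; yield down +; flow instability -
(E) catalyst deactivation — particulate in product +; pressure fluctuation +; pressure drop low +; yield down +; flow instability -
(F) column flooding — does not account for yield down, flow instability
No candidate is consistent with all observations.

none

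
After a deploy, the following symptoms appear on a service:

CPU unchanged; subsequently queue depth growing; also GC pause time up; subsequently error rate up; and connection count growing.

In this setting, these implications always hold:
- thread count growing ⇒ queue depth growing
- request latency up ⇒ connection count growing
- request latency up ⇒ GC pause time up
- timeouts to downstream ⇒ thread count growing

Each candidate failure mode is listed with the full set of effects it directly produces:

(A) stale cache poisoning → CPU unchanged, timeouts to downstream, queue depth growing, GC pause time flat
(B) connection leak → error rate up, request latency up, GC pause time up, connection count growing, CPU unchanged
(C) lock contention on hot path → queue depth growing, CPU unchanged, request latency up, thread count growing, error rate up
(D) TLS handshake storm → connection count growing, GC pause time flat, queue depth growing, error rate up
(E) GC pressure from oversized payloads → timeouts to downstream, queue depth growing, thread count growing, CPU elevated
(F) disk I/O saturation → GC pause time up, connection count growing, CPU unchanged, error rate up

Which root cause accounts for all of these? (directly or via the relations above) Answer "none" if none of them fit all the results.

C

Checking each candidate against the observations:
(A) stale cache poisoning — CPU unchanged yes; queue depth growing yes; GC pause time up NO; error rate up NO; connection count growing NO
(B) connection leak — does not account for queue depth growing
(C) lock contention on hot path — CPU unchanged yes; queue depth growing yes; GC pause time up yes (by request latency up → GC pause time up); error rate up yes; connection count growing yes (by request latency up → connection count growing)
(D) TLS handshake storm — CPU unchanged NO; queue depth growing yes; GC pause time up NO; error rate up yes; connection count growing yes
(E) GC pressure from oversized payloads — fails on CPU unchanged, GC pause time up, error rate up, connection count growing (predicts CPU elevated, not CPU unchanged)
(F) disk I/O saturation — does not account for queue depth growing
(C) is the only candidate with no mismatches.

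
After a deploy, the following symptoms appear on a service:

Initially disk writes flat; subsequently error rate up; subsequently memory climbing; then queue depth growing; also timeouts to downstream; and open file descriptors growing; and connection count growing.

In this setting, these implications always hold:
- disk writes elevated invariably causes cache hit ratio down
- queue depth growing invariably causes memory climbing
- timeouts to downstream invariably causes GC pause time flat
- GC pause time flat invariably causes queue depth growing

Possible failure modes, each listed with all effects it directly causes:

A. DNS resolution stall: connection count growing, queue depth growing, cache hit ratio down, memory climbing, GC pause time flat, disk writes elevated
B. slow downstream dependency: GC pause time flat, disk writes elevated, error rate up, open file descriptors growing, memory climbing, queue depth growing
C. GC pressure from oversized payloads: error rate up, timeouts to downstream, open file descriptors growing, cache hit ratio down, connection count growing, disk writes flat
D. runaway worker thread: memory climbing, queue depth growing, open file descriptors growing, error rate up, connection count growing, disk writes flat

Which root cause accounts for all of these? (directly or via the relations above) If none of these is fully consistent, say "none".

C

Per-candidate check:
(A) DNS resolution stall — fails on disk writes flat, error rate up, timeouts to downstream, open file descriptors growing (predicts disk writes elevated, not disk writes flat)
(B) slow downstream dependency — disk writes flat -; error rate up +; memory climbing +; queue depth growing +; timeouts to downstream -; open file descriptors growing +; connection count growing -
(C) GC pressure from oversized payloads — accounts for every observation (memory climbing through timeouts to downstream → GC pause time flat → queue depth growing → memory climbing)
(D) runaway worker thread — disk writes flat +; error rate up +; memory climbing +; queue depth growing +; timeouts to downstream -; open file descriptors growing +; connection count growing +
(C) alone accounts for all the evidence.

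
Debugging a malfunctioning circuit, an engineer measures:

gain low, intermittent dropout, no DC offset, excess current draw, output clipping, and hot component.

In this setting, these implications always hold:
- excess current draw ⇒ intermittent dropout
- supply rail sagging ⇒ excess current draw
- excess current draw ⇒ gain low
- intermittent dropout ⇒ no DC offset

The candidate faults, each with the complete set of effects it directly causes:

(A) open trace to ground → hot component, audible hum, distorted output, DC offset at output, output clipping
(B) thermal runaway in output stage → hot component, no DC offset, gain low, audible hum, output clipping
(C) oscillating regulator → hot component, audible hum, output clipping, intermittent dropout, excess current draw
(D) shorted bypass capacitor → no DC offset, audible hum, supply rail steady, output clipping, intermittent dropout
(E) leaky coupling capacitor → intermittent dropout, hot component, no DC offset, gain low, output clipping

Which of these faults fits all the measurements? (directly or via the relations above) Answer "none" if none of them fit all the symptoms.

C

Testing each hypothesis:
(A) open trace to ground — gain low miss; intermittent dropout miss; no DC offset miss; excess current draw miss; output clipping match; hot component match
(B) thermal runaway in output stage — gain low match; intermittent dropout miss; no DC offset match; excess current draw miss; output clipping match; hot component match
(C) oscillating regulator — gain low match (via excess current draw → gain low); intermittent dropout match; no DC offset match (via intermittent dropout → no DC offset); excess current draw match; output clipping match; hot component match
(D) shorted bypass capacitor — does not account for gain low, excess current draw, hot component
(E) leaky coupling capacitor — does not account for excess current draw
Only (C) is consistent with every observation.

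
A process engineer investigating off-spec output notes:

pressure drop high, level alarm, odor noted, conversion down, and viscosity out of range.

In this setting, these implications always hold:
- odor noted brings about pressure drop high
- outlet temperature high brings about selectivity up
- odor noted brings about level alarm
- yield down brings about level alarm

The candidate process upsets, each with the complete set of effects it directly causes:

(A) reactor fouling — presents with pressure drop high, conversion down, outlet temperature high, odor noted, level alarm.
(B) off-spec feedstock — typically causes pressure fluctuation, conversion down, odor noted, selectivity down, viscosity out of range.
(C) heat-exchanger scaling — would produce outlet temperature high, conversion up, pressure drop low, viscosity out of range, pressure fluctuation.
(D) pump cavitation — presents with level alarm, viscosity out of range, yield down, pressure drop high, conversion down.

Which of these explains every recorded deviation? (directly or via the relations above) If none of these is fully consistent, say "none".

B

Per-candidate check:
(A) reactor fouling — pressure drop high match; level alarm match; odor noted match; conversion down match; viscosity out of range miss
(B) off-spec feedstock — pressure drop high match (by odor noted → pressure drop high); level alarm match (by odor noted → level alarm); odor noted match; conversion down match; viscosity out of range match
(C) heat-exchanger scaling — pressure drop high miss; level alarm miss; odor noted miss; conversion down miss; viscosity out of range match
(D) pump cavitation — pressure drop high match; level alarm match; odor noted miss; conversion down match; viscosity out of range match
(B) alone accounts for all the evidence.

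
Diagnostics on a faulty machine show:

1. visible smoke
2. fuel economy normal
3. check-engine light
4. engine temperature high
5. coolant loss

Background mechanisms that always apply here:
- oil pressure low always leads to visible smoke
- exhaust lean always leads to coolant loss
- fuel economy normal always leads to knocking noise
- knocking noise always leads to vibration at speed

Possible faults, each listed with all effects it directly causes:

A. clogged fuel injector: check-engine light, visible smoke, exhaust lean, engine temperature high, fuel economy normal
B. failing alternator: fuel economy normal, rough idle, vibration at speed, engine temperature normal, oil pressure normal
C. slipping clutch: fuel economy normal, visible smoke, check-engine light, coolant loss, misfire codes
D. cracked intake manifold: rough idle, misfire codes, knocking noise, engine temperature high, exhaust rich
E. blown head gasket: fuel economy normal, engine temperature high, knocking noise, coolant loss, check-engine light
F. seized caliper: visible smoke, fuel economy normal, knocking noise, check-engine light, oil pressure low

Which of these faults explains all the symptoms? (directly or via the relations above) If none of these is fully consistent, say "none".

A

Per-candidate check:
(A) clogged fuel injector — accounts for every observation (coolant loss through exhaust lean → coolant loss)
(B) failing alternator — fails on visible smoke, check-engine light, engine temperature high, coolant loss (predicts engine temperature normal, not engine temperature high)
(C) slipping clutch — visible smoke ✓; fuel economy normal ✓; check-engine light ✓; engine temperature high ✗; coolant loss ✓
(D) cracked intake manifold — visible smoke ✗; fuel economy normal ✗; check-engine light ✗; engine temperature high ✓; coolant loss ✗
(E) blown head gasket — visible smoke ✗; fuel economy normal ✓; check-engine light ✓; engine temperature high ✓; coolant loss ✓
(F) seized caliper — visible smoke ✓; fuel economy normal ✓; check-engine light ✓; engine temperature high ✗; coolant loss ✗
Only (A) is consistent with every observation.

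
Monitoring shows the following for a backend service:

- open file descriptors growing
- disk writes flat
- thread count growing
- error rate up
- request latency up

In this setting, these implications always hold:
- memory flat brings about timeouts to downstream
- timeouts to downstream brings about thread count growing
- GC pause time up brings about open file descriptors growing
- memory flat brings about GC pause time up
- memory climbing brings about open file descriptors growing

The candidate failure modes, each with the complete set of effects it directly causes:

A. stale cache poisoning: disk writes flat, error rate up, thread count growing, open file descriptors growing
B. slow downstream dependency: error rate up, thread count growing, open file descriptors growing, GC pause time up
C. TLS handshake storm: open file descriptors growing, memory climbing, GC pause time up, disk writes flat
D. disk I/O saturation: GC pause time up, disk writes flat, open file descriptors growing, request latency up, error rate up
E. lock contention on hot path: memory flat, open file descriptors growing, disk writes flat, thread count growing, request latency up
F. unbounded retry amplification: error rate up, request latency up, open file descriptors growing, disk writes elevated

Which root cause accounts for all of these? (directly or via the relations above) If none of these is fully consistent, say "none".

none

Per-candidate check:
(A) stale cache poisoning — open file descriptors growing match; disk writes flat match; thread count growing match; error rate up match; request latency up miss
(B) slow downstream dependency — does not account for disk writes flat, request latency up
(C) TLS handshake storm — does not account for thread count growing, error rate up, request latency up
(D) disk I/O saturation — open file descriptors growing match; disk writes flat match; thread count growing miss; error rate up match; request latency up match
(E) lock contention on hot path — does not account for error rate up
(F) unbounded retry amplification — open file descriptors growing match; disk writes flat miss; thread count growing miss; error rate up match; request latency up match
Every candidate fails on at least one observation.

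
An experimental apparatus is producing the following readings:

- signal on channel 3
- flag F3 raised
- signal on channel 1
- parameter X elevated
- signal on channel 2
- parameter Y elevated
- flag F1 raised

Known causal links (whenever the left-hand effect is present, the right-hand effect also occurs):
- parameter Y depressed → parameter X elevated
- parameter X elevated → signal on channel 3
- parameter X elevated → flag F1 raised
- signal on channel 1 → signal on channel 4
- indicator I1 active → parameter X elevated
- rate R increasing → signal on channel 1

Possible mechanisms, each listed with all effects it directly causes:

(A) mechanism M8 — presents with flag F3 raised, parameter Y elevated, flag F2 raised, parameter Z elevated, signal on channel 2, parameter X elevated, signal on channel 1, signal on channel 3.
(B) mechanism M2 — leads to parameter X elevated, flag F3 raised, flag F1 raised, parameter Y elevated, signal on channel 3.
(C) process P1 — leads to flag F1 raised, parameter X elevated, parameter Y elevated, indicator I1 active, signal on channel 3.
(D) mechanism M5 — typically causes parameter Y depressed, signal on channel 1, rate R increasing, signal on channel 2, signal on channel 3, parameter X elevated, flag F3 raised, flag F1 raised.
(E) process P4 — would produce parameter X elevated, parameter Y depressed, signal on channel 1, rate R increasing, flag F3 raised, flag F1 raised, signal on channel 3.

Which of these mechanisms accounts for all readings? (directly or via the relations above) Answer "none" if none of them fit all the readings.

Checking each candidate against the observations:
(A) mechanism M8 — accounts for every observation (flag F1 raised by parameter X elevated → flag F1 raised)
(B) mechanism M2 — does not account for signal on channel 1, signal on channel 2
(C) process P1 — signal on channel 3 ✓; flag F3 raised ✗; signal on channel 1 ✗; parameter X elevated ✓; signal on channel 2 ✗; parameter Y elevated ✓; flag F1 raised ✓
(D) mechanism M5 — fails on parameter Y elevated (predicts parameter Y depressed, not parameter Y elevated)
(E) process P4 — signal on channel 3 ✓; flag F3 raised ✓; signal on channel 1 ✓; parameter X elevated ✓; signal on channel 2 ✗; parameter Y elevated ✗; flag F1 raised ✓
Only (A) is consistent with every observation.

A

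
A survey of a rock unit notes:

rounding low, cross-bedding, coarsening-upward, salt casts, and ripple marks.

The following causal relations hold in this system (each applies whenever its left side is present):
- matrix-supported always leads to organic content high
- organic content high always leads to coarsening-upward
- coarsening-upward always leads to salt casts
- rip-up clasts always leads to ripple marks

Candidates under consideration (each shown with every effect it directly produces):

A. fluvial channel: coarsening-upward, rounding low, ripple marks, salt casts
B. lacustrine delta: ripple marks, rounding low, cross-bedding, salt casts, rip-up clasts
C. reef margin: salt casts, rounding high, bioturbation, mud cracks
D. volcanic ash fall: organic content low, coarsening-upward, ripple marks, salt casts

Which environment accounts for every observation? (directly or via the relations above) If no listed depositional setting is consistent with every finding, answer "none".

Per-candidate check:
(A) fluvial channel — rounding low +; cross-bedding -; coarsening-upward +; salt casts +; ripple marks +
(B) lacustrine delta — does not account for coarsening-upward
(C) reef margin — rounding low -; cross-bedding -; coarsening-upward -; salt casts +; ripple marks -
(D) volcanic ash fall — does not account for rounding low, cross-bedding
None of the listed candidates fits everything.

none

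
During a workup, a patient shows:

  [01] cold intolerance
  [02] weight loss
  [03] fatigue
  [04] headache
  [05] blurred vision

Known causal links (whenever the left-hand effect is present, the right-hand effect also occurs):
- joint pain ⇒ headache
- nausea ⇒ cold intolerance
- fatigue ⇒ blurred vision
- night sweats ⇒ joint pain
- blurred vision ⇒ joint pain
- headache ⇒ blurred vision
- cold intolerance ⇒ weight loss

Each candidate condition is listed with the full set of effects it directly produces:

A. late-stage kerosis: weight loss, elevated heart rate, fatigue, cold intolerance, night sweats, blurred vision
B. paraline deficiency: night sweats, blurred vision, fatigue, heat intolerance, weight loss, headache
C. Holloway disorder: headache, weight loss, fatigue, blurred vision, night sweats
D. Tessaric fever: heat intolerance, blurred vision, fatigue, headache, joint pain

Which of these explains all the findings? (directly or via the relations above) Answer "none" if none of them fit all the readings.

A

Checking each candidate against the observations:
(A) late-stage kerosis — accounts for every observation (headache by blurred vision → joint pain → headache)
(B) paraline deficiency — cold intolerance -; weight loss +; fatigue +; headache +; blurred vision +
(C) Holloway disorder — cold intolerance -; weight loss +; fatigue +; headache +; blurred vision +
(D) Tessaric fever — cold intolerance -; weight loss -; fatigue +; headache +; blurred vision +
Only (A) is consistent with every observation.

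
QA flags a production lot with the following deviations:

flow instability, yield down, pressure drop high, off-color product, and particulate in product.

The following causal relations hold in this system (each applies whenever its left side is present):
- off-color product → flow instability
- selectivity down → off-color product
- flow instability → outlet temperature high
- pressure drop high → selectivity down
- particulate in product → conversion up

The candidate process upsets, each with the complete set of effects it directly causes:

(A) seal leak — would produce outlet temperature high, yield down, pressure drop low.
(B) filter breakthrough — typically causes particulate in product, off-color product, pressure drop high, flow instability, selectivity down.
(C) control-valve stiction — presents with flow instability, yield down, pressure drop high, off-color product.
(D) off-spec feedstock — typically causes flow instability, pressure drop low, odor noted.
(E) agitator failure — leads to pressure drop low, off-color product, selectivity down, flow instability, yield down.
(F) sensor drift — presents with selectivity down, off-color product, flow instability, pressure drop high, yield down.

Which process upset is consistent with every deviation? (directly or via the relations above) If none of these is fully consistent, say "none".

Per-candidate check:
(A) seal leak — flow instability -; yield down +; pressure drop high -; off-color product -; particulate in product -
(B) filter breakthrough — flow instability +; yield down -; pressure drop high +; off-color product +; particulate in product +
(C) control-valve stiction — does not account for particulate in product
(D) off-spec feedstock — flow instability +; yield down -; pressure drop high -; off-color product -; particulate in product -
(E) agitator failure — fails on pressure drop high, particulate in product (predicts pressure drop low, not pressure drop high)
(F) sensor drift — flow instability +; yield down +; pressure drop high +; off-color product +; particulate in product -
Every candidate fails on at least one observation.

none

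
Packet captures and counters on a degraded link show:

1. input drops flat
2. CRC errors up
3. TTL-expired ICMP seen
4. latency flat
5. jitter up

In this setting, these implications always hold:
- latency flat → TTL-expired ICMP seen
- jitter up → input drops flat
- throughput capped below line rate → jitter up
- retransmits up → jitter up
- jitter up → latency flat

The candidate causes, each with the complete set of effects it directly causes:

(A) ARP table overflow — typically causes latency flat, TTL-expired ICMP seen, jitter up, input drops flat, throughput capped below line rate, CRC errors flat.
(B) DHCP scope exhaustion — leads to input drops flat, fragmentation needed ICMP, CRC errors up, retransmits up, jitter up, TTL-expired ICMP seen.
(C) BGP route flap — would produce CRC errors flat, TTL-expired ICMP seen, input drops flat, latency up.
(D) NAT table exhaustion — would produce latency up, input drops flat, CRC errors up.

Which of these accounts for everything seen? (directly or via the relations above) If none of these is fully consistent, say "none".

B

Checking each candidate against the observations:
(A) ARP table overflow — fails on CRC errors up (predicts CRC errors flat, not CRC errors up)
(B) DHCP scope exhaustion — input drops flat ✓; CRC errors up ✓; TTL-expired ICMP seen ✓; latency flat ✓ (through jitter up → latency flat); jitter up ✓
(C) BGP route flap — input drops flat ✓; CRC errors up ✗; TTL-expired ICMP seen ✓; latency flat ✗; jitter up ✗
(D) NAT table exhaustion — fails on TTL-expired ICMP seen, latency flat, jitter up (predicts latency up, not latency flat)
Only (B) is consistent with every observation.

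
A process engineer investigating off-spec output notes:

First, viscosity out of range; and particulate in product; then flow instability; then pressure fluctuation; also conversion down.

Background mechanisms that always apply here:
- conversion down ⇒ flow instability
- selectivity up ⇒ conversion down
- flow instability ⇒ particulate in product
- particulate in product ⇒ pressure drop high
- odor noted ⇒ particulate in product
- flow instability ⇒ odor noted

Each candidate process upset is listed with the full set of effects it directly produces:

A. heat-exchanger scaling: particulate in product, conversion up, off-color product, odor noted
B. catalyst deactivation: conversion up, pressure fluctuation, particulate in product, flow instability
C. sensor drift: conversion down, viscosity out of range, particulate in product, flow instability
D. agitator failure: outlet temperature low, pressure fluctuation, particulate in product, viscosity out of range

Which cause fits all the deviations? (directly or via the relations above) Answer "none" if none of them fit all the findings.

none

Per-candidate check:
(A) heat-exchanger scaling — fails on viscosity out of range, flow instability, pressure fluctuation, conversion down (predicts conversion up, not conversion down)
(B) catalyst deactivation — fails on viscosity out of range, conversion down (predicts conversion up, not conversion down)
(C) sensor drift — viscosity out of range match; particulate in product match; flow instability match; pressure fluctuation miss; conversion down match
(D) agitator failure — does not account for flow instability, conversion down
None of the listed candidates fits everything.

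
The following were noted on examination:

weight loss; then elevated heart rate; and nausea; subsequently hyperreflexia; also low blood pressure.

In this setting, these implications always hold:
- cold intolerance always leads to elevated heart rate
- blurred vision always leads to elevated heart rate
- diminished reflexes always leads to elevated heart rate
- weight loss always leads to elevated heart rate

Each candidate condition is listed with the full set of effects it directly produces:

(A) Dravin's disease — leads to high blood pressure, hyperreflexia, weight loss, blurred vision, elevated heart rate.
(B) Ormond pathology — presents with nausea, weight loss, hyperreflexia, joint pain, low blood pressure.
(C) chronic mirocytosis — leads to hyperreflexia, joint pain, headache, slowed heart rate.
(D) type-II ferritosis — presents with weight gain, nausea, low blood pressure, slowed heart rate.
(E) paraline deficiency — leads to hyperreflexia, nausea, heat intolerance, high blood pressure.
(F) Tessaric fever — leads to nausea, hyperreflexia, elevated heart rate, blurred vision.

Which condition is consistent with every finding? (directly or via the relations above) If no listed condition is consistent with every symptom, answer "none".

B

For each candidate, compare predicted effects to what was observed:
(A) Dravin's disease — weight loss match; elevated heart rate match; nausea miss; hyperreflexia match; low blood pressure miss
(B) Ormond pathology — accounts for every observation (elevated heart rate via weight loss → elevated heart rate)
(C) chronic mirocytosis — weight loss miss; elevated heart rate miss; nausea miss; hyperreflexia match; low blood pressure miss
(D) type-II ferritosis — weight loss miss; elevated heart rate miss; nausea match; hyperreflexia miss; low blood pressure match
(E) paraline deficiency — weight loss miss; elevated heart rate miss; nausea match; hyperreflexia match; low blood pressure miss
(F) Tessaric fever — weight loss miss; elevated heart rate match; nausea match; hyperreflexia match; low blood pressure miss
Only (B) is consistent with every observation.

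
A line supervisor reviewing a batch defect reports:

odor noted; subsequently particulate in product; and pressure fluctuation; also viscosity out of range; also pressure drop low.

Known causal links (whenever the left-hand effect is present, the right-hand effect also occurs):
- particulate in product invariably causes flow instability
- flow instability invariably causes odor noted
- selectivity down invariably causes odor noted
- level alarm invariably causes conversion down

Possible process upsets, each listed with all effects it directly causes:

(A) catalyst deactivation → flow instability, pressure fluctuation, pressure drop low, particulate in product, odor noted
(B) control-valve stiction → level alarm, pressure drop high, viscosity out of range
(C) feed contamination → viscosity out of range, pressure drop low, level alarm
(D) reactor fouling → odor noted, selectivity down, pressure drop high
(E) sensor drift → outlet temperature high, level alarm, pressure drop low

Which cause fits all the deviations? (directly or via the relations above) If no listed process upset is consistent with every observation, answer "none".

Testing each hypothesis:
(A) catalyst deactivation — odor noted +; particulate in product +; pressure fluctuation +; viscosity out of range -; pressure drop low +
(B) control-valve stiction — odor noted -; particulate in product -; pressure fluctuation -; viscosity out of range +; pressure drop low -
(C) feed contamination — does not account for odor noted, particulate in product, pressure fluctuation
(D) reactor fouling — fails on particulate in product, pressure fluctuation, viscosity out of range, pressure drop low (predicts pressure drop high, not pressure drop low)
(E) sensor drift — does not account for odor noted, particulate in product, pressure fluctuation, viscosity out of range
None of the listed candidates fits everything.

none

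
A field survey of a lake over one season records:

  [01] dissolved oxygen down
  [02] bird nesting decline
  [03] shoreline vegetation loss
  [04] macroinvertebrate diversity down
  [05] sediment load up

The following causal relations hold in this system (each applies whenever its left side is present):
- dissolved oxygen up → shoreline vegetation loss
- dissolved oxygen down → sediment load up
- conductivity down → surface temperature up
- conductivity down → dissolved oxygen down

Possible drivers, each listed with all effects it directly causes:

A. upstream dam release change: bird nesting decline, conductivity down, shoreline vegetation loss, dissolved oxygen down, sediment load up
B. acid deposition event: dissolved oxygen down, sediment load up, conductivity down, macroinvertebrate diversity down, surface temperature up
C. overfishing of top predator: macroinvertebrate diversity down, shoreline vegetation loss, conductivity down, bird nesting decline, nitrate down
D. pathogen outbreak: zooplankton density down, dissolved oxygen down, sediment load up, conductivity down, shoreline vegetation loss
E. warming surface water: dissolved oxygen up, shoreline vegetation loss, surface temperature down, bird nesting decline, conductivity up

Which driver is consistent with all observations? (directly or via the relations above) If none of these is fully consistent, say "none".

Checking each candidate against the observations:
(A) upstream dam release change — does not account for macroinvertebrate diversity down
(B) acid deposition event — dissolved oxygen down +; bird nesting decline -; shoreline vegetation loss -; macroinvertebrate diversity down +; sediment load up +
(C) overfishing of top predator — dissolved oxygen down + (by conductivity down → dissolved oxygen down); bird nesting decline +; shoreline vegetation loss +; macroinvertebrate diversity down +; sediment load up + (by conductivity down → dissolved oxygen down → sediment load up)
(D) pathogen outbreak — dissolved oxygen down +; bird nesting decline -; shoreline vegetation loss +; macroinvertebrate diversity down -; sediment load up +
(E) warming surface water — dissolved oxygen down -; bird nesting decline +; shoreline vegetation loss +; macroinvertebrate diversity down -; sediment load up -
(C) is the only candidate with no mismatches.

C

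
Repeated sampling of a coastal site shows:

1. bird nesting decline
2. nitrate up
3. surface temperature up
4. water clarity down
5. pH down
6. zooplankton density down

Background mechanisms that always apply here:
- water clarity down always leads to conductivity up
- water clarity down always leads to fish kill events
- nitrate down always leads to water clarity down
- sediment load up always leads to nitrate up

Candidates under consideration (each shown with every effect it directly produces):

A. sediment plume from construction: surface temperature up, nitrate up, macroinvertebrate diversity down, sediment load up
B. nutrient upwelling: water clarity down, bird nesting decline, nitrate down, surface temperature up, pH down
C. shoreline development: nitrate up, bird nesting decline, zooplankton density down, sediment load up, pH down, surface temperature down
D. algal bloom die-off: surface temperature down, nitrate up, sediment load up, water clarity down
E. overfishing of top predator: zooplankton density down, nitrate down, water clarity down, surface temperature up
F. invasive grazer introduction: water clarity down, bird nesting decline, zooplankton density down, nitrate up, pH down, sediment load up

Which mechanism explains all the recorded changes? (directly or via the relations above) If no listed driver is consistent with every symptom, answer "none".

For each candidate, compare predicted effects to what was observed:
(A) sediment plume from construction — does not account for bird nesting decline, water clarity down, pH down, zooplankton density down
(B) nutrient upwelling — fails on nitrate up, zooplankton density down (predicts nitrate down, not nitrate up)
(C) shoreline development — bird nesting decline +; nitrate up +; surface temperature up -; water clarity down -; pH down +; zooplankton density down +
(D) algal bloom die-off — bird nesting decline -; nitrate up +; surface temperature up -; water clarity down +; pH down -; zooplankton density down -
(E) overfishing of top predator — bird nesting decline -; nitrate up -; surface temperature up +; water clarity down +; pH down -; zooplankton density down +
(F) invasive grazer introduction — does not account for surface temperature up
No candidate is consistent with all observations.

none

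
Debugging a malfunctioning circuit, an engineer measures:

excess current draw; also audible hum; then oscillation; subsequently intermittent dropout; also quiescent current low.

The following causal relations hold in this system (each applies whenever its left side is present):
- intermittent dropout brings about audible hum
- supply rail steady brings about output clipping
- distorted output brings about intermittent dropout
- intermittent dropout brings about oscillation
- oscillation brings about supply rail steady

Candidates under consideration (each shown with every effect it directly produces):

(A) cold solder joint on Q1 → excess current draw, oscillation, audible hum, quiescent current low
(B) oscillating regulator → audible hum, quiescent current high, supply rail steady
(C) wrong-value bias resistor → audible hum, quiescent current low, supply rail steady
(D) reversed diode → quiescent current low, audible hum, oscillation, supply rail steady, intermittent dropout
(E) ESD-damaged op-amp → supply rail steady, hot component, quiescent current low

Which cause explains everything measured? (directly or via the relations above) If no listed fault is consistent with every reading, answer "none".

none

For each candidate, compare predicted effects to what was observed:
(A) cold solder joint on Q1 — excess current draw ✓; audible hum ✓; oscillation ✓; intermittent dropout ✗; quiescent current low ✓
(B) oscillating regulator — excess current draw ✗; audible hum ✓; oscillation ✗; intermittent dropout ✗; quiescent current low ✗
(C) wrong-value bias resistor — excess current draw ✗; audible hum ✓; oscillation ✗; intermittent dropout ✗; quiescent current low ✓
(D) reversed diode — does not account for excess current draw
(E) ESD-damaged op-amp — excess current draw ✗; audible hum ✗; oscillation ✗; intermittent dropout ✗; quiescent current low ✓
No candidate is consistent with all observations.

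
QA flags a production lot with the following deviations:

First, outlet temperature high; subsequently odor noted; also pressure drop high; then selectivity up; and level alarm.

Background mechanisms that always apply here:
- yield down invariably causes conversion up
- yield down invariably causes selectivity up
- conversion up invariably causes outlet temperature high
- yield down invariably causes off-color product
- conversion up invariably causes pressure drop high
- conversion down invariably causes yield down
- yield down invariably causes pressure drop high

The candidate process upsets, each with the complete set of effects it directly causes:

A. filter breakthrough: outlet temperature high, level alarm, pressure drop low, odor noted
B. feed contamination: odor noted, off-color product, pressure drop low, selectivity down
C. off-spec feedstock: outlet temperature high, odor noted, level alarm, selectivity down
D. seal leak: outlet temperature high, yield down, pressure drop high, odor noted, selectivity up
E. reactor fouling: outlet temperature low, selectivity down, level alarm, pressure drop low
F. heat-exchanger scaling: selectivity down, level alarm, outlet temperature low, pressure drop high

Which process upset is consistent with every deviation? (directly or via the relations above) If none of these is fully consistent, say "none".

Per-candidate check:
(A) filter breakthrough — outlet temperature high +; odor noted +; pressure drop high -; selectivity up -; level alarm +
(B) feed contamination — outlet temperature high -; odor noted +; pressure drop high -; selectivity up -; level alarm -
(C) off-spec feedstock — fails on pressure drop high, selectivity up (predicts selectivity down, not selectivity up)
(D) seal leak — does not account for level alarm
(E) reactor fouling — outlet temperature high -; odor noted -; pressure drop high -; selectivity up -; level alarm +
(F) heat-exchanger scaling — fails on outlet temperature high, odor noted, selectivity up (predicts outlet temperature low, not outlet temperature high; predicts selectivity down, not selectivity up)
None of the listed candidates fits everything.

none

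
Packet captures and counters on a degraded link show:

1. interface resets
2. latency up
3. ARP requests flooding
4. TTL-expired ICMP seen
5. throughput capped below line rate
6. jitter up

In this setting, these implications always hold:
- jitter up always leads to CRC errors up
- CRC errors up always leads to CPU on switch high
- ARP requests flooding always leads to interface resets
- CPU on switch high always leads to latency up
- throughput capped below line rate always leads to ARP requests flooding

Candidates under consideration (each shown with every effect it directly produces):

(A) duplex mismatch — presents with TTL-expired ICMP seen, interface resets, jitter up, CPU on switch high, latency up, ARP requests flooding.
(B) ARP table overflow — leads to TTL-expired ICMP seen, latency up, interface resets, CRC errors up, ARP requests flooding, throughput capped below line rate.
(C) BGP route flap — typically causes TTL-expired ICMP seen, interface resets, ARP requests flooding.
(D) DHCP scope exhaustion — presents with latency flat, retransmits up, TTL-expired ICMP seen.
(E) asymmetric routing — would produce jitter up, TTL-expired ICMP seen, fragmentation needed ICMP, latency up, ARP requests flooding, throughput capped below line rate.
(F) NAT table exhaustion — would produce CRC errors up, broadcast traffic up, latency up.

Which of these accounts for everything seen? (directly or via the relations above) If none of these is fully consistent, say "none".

Testing each hypothesis:
(A) duplex mismatch — does not account for throughput capped below line rate
(B) ARP table overflow — does not account for jitter up
(C) BGP route flap — does not account for latency up, throughput capped below line rate, jitter up
(D) DHCP scope exhaustion — interface resets miss; latency up miss; ARP requests flooding miss; TTL-expired ICMP seen match; throughput capped below line rate miss; jitter up miss
(E) asymmetric routing — interface resets match (through ARP requests flooding → interface resets); latency up match; ARP requests flooding match; TTL-expired ICMP seen match; throughput capped below line rate match; jitter up match
(F) NAT table exhaustion — interface resets miss; latency up match; ARP requests flooding miss; TTL-expired ICMP seen miss; throughput capped below line rate miss; jitter up miss
(E) alone accounts for all the evidence.

E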